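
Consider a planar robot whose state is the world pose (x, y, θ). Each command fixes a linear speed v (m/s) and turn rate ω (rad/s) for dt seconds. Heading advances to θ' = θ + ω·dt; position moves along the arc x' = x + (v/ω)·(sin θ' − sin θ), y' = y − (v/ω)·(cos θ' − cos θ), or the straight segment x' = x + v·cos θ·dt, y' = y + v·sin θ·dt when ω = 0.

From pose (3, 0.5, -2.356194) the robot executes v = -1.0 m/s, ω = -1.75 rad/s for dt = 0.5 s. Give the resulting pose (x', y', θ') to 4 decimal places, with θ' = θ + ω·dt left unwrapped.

(3.4552, 0.6651, -3.2312)

θ' = -2.3562 + -1.75·0.5 = -3.2312
R = v/ω = -1.0/-1.75 = 0.5714
x' = 3 + 0.5714·(sin -3.2312 − sin -2.3562) = 3.4552
y' = 0.5 − 0.5714·(cos -3.2312 − cos -2.3562) = 0.6651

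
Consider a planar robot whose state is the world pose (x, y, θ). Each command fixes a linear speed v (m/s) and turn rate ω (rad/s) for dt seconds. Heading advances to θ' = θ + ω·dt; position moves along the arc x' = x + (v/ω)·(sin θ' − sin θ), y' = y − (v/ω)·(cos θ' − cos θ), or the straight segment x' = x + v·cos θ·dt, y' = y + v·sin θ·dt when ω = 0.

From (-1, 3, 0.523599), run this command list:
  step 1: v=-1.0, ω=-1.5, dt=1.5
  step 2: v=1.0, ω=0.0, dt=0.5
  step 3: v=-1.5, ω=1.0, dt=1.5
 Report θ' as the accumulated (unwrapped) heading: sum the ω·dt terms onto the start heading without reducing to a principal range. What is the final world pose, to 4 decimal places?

(-3.2146, 4.8809, -0.2264)

step 1: θ'=-1.7264 (R=0.6667) → pose (-1.9919, 3.6807, -1.7264)
step 2: θ'=-1.7264 (straight) → pose (-2.0694, 3.1867, -1.7264)
step 3: θ'=-0.2264 (R=-1.5000) → pose (-3.2146, 4.8809, -0.2264)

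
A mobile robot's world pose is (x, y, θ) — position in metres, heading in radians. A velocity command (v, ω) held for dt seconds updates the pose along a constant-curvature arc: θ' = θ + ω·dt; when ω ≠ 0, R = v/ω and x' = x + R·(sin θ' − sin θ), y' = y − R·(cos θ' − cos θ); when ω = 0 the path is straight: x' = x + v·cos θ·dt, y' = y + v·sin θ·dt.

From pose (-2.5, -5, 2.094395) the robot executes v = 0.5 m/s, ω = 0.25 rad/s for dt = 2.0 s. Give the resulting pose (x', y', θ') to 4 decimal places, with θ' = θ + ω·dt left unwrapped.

(-3.1915, -4.2920, 2.5944)

θ' = 2.0944 + 0.25·2.0 = 2.5944
R = v/ω = 0.5/0.25 = 2.0000
x' = -2.5 + 2.0000·(sin 2.5944 − sin 2.0944) = -3.1915
y' = -5 − 2.0000·(cos 2.5944 − cos 2.0944) = -4.2920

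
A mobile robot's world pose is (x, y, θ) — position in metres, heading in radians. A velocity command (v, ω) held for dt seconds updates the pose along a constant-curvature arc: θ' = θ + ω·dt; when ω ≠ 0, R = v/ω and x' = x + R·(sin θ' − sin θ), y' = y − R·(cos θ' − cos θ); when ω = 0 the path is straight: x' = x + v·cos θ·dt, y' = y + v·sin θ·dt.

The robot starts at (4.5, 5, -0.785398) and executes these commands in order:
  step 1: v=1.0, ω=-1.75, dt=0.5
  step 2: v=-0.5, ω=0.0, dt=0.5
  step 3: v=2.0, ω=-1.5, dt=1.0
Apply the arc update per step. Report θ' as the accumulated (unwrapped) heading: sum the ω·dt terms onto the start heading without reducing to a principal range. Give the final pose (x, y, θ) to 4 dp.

step 1: θ'=-1.6604 (R=-0.5714) → pose (4.6651, 4.5448, -1.6604)
step 2: θ'=-1.6604 (straight) → pose (4.6874, 4.7938, -1.6604)
step 3: θ'=-3.1604 (R=-1.3333) → pose (3.3344, 3.5800, -3.1604)

(3.3344, 3.5800, -3.1604)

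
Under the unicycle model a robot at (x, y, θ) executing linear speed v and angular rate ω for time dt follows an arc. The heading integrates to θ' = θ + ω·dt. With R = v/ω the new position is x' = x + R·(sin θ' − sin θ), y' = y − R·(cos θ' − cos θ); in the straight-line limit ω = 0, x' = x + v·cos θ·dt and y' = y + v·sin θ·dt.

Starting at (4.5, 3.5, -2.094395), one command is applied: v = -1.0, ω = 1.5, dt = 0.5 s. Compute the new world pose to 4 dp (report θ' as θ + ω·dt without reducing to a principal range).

(4.5723, 3.9830, -1.3444)

θ' = -2.0944 + 1.5·0.5 = -1.3444
R = v/ω = -1.0/1.5 = -0.6667
x' = 4.5 + -0.6667·(sin -1.3444 − sin -2.0944) = 4.5723
y' = 3.5 − -0.6667·(cos -1.3444 − cos -2.0944) = 3.9830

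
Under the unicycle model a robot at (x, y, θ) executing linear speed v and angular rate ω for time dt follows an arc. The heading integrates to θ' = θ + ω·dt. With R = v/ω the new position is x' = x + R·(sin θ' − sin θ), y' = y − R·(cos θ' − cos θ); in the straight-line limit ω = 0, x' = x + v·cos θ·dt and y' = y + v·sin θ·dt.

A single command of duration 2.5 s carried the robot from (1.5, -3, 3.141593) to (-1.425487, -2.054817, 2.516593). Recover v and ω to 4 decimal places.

Δθ = 2.516593 − 3.141593 = -0.625000
ω = Δθ/dt = -0.625000/2.5 = -0.2500
R = Δx/(sin θ' − sin θ) = -5.0000
v = R·ω = -5.0000·-0.2500 = 1.2500

v = 1.2500, ω = -0.2500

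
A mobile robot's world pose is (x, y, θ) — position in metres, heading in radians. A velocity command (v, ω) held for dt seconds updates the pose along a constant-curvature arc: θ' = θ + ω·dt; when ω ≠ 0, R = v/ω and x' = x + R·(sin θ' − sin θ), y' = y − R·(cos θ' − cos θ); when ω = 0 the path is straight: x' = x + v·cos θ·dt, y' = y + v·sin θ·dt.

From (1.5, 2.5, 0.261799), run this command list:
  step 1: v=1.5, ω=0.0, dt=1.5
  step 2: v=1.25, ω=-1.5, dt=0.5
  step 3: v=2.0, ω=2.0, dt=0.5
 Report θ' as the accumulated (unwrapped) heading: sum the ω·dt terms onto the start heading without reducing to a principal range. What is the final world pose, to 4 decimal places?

step 1: θ'=0.2618 (straight) → pose (3.6733, 3.0823, 0.2618)
step 2: θ'=-0.4882 (R=-0.8333) → pose (4.2799, 3.0134, -0.4882)
step 3: θ'=0.5118 (R=1.0000) → pose (5.2387, 3.0247, 0.5118)

(5.2387, 3.0247, 0.5118)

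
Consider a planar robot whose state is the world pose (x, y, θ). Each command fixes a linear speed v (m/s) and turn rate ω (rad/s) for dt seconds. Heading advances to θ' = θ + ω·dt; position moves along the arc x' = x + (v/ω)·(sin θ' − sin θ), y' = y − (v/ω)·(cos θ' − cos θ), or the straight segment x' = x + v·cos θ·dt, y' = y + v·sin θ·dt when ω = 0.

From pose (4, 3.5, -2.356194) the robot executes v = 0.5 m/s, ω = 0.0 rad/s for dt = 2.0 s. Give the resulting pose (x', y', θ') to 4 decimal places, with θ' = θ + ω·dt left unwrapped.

θ' = -2.3562 + 0.0·2.0 = -2.3562
ω = 0 → straight: x' = 4 + 0.5·cos(-2.3562)·2.0 = 3.2929
y' = 3.5 + 0.5·sin(-2.3562)·2.0 = 2.7929

(3.2929, 2.7929, -2.3562)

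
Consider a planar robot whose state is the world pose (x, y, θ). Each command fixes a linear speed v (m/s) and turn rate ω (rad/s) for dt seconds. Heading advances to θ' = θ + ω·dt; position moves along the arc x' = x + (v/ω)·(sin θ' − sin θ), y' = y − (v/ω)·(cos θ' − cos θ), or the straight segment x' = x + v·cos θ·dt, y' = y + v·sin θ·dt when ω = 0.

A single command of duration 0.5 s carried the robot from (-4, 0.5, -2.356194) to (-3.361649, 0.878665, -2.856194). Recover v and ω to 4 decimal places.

v = -1.5000, ω = -1.0000

Δθ = -2.856194 − -2.356194 = -0.500000
ω = Δθ/dt = -0.500000/0.5 = -1.0000
R = Δx/(sin θ' − sin θ) = 1.5000
v = R·ω = 1.5000·-1.0000 = -1.5000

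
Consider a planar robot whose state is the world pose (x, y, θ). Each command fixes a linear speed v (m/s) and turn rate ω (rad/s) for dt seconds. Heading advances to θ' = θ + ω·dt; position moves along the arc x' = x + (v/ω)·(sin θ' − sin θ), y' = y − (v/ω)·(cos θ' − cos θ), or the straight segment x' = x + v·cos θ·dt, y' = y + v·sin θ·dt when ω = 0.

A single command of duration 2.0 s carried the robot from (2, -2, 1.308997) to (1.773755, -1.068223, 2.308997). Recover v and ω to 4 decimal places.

v = 0.5000, ω = 0.5000

Δθ = 2.308997 − 1.308997 = 1.000000
ω = Δθ/dt = 1.000000/2.0 = 0.5000
R = −Δy/(cos θ' − cos θ) = 1.0000
v = R·ω = 1.0000·0.5000 = 0.5000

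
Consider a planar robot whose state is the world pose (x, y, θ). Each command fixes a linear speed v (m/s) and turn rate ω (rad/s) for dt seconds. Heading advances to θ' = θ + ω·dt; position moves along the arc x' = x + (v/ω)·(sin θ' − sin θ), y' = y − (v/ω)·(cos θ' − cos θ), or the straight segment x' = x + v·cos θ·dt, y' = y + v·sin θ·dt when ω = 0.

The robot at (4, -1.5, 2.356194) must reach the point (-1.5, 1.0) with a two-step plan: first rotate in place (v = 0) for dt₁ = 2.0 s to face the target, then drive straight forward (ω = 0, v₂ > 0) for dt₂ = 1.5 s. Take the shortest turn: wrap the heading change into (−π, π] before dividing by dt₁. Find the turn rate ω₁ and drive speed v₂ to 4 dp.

heading to target = atan2(1−-1.5, -1.5−4) = 2.7150
Δθ = wrap(2.7150 − 2.3562) = 0.3588; ω₁ = Δθ/dt₁ = 0.1794
distance = √((-1.5−4)² + (1−-1.5)²) = 6.0415; v₂ = distance/dt₂ = 4.0277

ω₁ = 0.1794, v₂ = 4.0277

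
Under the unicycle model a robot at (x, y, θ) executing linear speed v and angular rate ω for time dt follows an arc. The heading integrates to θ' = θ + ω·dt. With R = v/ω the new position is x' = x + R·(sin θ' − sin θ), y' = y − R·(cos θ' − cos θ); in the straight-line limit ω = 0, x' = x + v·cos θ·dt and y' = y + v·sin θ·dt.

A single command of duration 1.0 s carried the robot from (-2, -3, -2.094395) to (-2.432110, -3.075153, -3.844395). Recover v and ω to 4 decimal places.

Δθ = -3.844395 − -2.094395 = -1.750000
ω = Δθ/dt = -1.750000/1.0 = -1.7500
R = Δx/(sin θ' − sin θ) = -0.2857
v = R·ω = -0.2857·-1.7500 = 0.5000

v = 0.5000, ω = -1.7500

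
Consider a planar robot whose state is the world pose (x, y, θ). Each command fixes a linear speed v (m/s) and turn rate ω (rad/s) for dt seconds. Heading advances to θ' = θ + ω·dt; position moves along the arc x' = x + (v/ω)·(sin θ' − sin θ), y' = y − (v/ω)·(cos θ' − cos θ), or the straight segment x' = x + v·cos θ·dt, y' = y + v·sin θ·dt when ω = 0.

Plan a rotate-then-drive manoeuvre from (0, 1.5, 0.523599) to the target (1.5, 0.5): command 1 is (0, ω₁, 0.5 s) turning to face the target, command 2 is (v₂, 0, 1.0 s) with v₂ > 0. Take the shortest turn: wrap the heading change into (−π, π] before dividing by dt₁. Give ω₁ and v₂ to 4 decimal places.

ω₁ = -2.2232, v₂ = 1.8028

heading to target = atan2(0.5−1.5, 1.5−0) = -0.5880
Δθ = wrap(-0.5880 − 0.5236) = -1.1116; ω₁ = Δθ/dt₁ = -2.2232
distance = √((1.5−0)² + (0.5−1.5)²) = 1.8028; v₂ = distance/dt₂ = 1.8028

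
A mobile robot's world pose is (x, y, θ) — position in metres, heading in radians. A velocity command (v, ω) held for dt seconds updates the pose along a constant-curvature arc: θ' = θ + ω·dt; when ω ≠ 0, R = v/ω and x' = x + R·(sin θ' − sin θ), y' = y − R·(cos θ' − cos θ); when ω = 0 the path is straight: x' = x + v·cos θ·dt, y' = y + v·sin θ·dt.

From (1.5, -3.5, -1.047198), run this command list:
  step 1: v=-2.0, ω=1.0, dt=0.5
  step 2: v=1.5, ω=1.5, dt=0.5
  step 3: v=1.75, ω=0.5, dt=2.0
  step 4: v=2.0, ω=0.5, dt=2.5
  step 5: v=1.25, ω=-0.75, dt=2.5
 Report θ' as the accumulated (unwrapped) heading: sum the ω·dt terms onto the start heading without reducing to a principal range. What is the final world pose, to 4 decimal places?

(3.0502, 6.4615, 0.5778)

step 1: θ'=-0.5472 (R=-2.0000) → pose (0.8085, -2.7920, -0.5472)
step 2: θ'=0.2028 (R=1.0000) → pose (1.5303, -2.9175, 0.2028)
step 3: θ'=1.2028 (R=3.5000) → pose (4.0910, -0.7484, 1.2028)
step 4: θ'=2.4528 (R=4.0000) → pose (2.9012, 3.7787, 2.4528)
step 5: θ'=0.5778 (R=-1.6667) → pose (3.0502, 6.4615, 0.5778)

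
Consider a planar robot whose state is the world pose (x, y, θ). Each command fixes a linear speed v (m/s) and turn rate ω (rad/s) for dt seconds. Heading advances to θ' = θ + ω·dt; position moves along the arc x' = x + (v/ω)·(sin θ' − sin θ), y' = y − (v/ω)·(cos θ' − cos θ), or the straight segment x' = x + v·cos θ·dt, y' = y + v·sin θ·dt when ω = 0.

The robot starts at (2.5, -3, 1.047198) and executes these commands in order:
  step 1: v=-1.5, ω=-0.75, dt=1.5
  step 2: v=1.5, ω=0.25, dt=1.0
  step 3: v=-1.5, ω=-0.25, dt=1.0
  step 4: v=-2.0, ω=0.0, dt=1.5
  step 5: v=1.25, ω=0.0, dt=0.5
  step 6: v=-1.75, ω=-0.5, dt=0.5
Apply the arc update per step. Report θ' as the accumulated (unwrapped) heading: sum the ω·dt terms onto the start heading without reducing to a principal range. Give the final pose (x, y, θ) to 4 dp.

(-2.6102, -3.6336, -0.3278)

step 1: θ'=-0.0778 (R=2.0000) → pose (0.6125, -3.9940, -0.0778)
step 2: θ'=0.1722 (R=6.0000) → pose (2.1069, -3.9234, 0.1722)
step 3: θ'=-0.0778 (R=6.0000) → pose (0.6125, -3.9940, -0.0778)
step 4: θ'=-0.0778 (straight) → pose (-2.3784, -3.7608, -0.0778)
step 5: θ'=-0.0778 (straight) → pose (-1.7553, -3.8094, -0.0778)
step 6: θ'=-0.3278 (R=3.5000) → pose (-2.6102, -3.6336, -0.3278)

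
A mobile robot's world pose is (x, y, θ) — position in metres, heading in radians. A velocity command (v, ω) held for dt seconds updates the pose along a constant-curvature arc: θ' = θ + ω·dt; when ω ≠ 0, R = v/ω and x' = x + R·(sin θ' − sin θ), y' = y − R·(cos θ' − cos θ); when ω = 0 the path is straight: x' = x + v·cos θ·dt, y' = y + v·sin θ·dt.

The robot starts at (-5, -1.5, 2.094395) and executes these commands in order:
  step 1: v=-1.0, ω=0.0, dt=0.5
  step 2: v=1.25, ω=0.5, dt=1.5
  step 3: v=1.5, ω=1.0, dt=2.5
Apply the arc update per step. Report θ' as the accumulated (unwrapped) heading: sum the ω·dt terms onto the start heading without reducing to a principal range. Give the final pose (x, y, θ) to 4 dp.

step 1: θ'=2.0944 (straight) → pose (-4.7500, -1.9330, 2.0944)
step 2: θ'=2.8444 (R=2.5000) → pose (-6.1830, -0.7926, 2.8444)
step 3: θ'=5.3444 (R=1.5000) → pose (-7.8325, -3.1130, 5.3444)

(-7.8325, -3.1130, 5.3444)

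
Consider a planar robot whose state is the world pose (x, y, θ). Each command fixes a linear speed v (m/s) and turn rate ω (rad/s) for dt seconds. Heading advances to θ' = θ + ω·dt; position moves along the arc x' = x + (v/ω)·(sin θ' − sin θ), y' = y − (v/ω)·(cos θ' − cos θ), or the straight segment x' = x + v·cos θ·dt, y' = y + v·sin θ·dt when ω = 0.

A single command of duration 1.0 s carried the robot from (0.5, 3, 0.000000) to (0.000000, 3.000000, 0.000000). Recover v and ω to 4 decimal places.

v = -0.5000, ω = 0.0000

Δθ = 0.000000 − 0.000000 = 0.000000
ω = Δθ/dt = 0.000000/1.0 = 0.0000
ω = 0 → v = (Δx·cos θ + Δy·sin θ)/dt = -0.5000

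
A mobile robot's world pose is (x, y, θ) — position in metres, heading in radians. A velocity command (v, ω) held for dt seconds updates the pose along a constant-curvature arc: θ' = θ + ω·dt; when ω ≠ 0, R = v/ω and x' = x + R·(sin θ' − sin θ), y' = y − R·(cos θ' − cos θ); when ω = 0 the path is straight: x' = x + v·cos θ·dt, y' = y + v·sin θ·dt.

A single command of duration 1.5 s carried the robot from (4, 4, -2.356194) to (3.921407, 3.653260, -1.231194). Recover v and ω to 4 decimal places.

v = 0.2500, ω = 0.7500

Δθ = -1.231194 − -2.356194 = 1.125000
ω = Δθ/dt = 1.125000/1.5 = 0.7500
R = −Δy/(cos θ' − cos θ) = 0.3333
v = R·ω = 0.3333·0.7500 = 0.2500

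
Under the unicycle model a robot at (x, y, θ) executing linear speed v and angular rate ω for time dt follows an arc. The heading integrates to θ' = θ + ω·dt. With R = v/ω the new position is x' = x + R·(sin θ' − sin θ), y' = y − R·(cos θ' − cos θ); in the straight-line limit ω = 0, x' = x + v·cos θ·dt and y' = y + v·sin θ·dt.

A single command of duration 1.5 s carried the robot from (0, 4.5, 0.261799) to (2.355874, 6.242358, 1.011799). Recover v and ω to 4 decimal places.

Δθ = 1.011799 − 0.261799 = 0.750000
ω = Δθ/dt = 0.750000/1.5 = 0.5000
R = Δx/(sin θ' − sin θ) = 4.0000
v = R·ω = 4.0000·0.5000 = 2.0000

v = 2.0000, ω = 0.5000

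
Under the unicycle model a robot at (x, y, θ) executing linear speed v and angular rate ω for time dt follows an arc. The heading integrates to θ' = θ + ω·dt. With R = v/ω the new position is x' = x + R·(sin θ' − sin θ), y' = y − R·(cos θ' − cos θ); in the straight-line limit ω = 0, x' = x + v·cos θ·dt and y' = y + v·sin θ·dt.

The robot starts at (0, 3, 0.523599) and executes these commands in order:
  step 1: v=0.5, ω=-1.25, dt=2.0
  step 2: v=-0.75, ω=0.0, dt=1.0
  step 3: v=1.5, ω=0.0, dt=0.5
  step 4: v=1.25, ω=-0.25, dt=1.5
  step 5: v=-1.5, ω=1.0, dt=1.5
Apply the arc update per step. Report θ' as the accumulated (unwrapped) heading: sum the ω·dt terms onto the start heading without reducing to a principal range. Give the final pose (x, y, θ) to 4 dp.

(-0.4118, 2.9940, -0.8514)

step 1: θ'=-1.9764 (R=-0.4000) → pose (0.5675, 2.4958, -1.9764)
step 2: θ'=-1.9764 (straight) → pose (0.8635, 3.1849, -1.9764)
step 3: θ'=-1.9764 (straight) → pose (0.5675, 2.4958, -1.9764)
step 4: θ'=-2.3514 (R=-5.0000) → pose (-0.4743, 0.9501, -2.3514)
step 5: θ'=-0.8514 (R=-1.5000) → pose (-0.4118, 2.9940, -0.8514)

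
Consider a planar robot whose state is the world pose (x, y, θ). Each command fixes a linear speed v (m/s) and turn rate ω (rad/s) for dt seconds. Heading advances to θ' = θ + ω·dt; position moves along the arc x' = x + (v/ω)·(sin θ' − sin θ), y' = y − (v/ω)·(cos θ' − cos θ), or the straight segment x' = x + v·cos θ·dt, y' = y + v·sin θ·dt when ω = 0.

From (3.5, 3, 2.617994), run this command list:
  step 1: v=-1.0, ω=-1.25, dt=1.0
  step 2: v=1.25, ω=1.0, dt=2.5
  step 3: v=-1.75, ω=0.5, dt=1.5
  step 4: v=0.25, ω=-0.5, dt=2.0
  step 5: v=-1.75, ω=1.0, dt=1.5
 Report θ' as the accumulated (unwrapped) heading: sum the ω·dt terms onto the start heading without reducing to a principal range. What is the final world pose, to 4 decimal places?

step 1: θ'=1.3680 (R=0.8000) → pose (3.8836, 2.1460, 1.3680)
step 2: θ'=3.8680 (R=1.2500) → pose (1.8290, 3.3323, 3.8680)
step 3: θ'=4.6180 (R=-3.5000) → pose (2.9888, 5.6189, 4.6180)
step 4: θ'=3.6180 (R=-0.5000) → pose (2.7203, 5.2217, 3.6180)
step 5: θ'=5.1180 (R=-1.7500) → pose (3.5258, 7.4673, 5.1180)

(3.5258, 7.4673, 5.1180)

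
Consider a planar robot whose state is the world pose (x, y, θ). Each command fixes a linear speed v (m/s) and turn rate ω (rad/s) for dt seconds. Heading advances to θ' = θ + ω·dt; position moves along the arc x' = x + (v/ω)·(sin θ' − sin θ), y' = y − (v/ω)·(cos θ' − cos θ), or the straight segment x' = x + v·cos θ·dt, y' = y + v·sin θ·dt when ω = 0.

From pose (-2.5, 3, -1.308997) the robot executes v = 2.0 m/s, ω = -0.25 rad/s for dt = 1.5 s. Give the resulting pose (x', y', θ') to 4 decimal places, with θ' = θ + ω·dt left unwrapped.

θ' = -1.3090 + -0.25·1.5 = -1.6840
R = v/ω = 2.0/-0.25 = -8.0000
x' = -2.5 + -8.0000·(sin -1.6840 − sin -1.3090) = -2.2786
y' = 3 − -8.0000·(cos -1.6840 − cos -1.3090) = 0.0258

(-2.2786, 0.0258, -1.6840)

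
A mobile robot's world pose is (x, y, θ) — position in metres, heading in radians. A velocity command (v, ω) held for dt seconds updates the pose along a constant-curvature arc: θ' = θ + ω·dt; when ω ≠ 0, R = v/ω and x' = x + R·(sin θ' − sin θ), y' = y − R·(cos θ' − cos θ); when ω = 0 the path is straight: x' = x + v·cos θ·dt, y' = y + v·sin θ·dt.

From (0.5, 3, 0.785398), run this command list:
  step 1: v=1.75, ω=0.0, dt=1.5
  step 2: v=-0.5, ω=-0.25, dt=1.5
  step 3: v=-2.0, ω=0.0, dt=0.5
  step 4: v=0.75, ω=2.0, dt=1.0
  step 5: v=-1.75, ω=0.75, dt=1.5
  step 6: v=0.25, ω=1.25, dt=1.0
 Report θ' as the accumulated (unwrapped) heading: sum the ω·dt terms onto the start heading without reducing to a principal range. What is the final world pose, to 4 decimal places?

(3.2544, 4.0433, 4.7854)

step 1: θ'=0.7854 (straight) → pose (2.3562, 4.8562, 0.7854)
step 2: θ'=0.4104 (R=2.0000) → pose (1.7399, 4.4364, 0.4104)
step 3: θ'=0.4104 (straight) → pose (0.8229, 4.0375, 0.4104)
step 4: θ'=2.4104 (R=0.3750) → pose (0.9237, 4.6605, 2.4104)
step 5: θ'=3.5354 (R=-2.3333) → pose (3.3771, 4.2426, 3.5354)
step 6: θ'=4.7854 (R=0.2000) → pose (3.2544, 4.0433, 4.7854)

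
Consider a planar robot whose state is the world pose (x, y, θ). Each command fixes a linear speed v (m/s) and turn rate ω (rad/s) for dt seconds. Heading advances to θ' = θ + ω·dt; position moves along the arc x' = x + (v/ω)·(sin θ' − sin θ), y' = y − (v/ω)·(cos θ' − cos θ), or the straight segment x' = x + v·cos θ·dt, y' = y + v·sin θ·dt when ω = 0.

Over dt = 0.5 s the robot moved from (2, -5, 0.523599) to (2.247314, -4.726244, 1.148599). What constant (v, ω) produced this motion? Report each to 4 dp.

Δθ = 1.148599 − 0.523599 = 0.625000
ω = Δθ/dt = 0.625000/0.5 = 1.2500
R = −Δy/(cos θ' − cos θ) = 0.6000
v = R·ω = 0.6000·1.2500 = 0.7500

v = 0.7500, ω = 1.2500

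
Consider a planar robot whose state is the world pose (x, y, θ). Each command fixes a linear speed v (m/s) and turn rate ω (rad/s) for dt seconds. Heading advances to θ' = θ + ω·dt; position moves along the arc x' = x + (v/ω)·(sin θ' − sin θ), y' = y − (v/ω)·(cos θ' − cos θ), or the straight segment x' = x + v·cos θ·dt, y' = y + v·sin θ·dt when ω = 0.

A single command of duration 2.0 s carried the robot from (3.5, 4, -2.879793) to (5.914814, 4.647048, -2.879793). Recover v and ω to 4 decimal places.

v = -1.2500, ω = 0.0000

Δθ = -2.879793 − -2.879793 = 0.000000
ω = Δθ/dt = 0.000000/2.0 = 0.0000
ω = 0 → v = (Δx·cos θ + Δy·sin θ)/dt = -1.2500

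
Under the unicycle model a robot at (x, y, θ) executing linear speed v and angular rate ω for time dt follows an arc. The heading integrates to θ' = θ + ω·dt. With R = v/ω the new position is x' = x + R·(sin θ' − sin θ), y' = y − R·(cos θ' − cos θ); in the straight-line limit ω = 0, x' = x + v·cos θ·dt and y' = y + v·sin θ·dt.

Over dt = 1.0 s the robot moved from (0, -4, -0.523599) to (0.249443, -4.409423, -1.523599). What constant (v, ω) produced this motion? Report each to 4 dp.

Δθ = -1.523599 − -0.523599 = -1.000000
ω = Δθ/dt = -1.000000/1.0 = -1.0000
R = −Δy/(cos θ' − cos θ) = -0.5000
v = R·ω = -0.5000·-1.0000 = 0.5000

v = 0.5000, ω = -1.0000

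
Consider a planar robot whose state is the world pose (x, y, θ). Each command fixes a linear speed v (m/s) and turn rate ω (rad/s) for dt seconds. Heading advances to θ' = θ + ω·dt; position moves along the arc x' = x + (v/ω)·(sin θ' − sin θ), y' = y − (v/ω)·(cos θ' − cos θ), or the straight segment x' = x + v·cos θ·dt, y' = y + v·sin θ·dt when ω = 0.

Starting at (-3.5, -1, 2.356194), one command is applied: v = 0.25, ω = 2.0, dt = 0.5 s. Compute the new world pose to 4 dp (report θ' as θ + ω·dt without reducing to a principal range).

θ' = 2.3562 + 2.0·0.5 = 3.3562
R = v/ω = 0.25/2.0 = 0.1250
x' = -3.5 + 0.1250·(sin 3.3562 − sin 2.3562) = -3.6150
y' = -1 − 0.1250·(cos 3.3562 − cos 2.3562) = -0.9663

(-3.6150, -0.9663, 3.3562)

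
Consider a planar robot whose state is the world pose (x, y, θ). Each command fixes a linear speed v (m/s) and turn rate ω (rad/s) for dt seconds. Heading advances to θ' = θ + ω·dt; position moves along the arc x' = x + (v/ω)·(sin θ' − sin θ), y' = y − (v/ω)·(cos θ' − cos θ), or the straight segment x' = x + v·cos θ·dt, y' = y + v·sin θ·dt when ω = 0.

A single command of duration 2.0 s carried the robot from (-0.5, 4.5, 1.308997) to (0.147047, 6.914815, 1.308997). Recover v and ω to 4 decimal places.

Δθ = 1.308997 − 1.308997 = 0.000000
ω = Δθ/dt = 0.000000/2.0 = 0.0000
ω = 0 → v = (Δx·cos θ + Δy·sin θ)/dt = 1.2500

v = 1.2500, ω = 0.0000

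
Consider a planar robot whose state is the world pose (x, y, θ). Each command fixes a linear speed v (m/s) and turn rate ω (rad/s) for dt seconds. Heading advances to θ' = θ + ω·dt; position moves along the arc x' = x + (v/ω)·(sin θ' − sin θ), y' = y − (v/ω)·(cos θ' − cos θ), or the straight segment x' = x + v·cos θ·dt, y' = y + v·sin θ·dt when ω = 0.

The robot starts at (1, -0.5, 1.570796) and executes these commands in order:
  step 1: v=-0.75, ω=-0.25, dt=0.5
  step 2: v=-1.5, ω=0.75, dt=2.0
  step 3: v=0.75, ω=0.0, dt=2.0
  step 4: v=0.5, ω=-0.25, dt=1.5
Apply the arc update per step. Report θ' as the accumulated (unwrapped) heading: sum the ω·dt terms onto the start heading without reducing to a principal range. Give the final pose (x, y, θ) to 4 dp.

step 1: θ'=1.4458 (R=3.0000) → pose (0.9766, -0.8740, 1.4458)
step 2: θ'=2.9458 (R=-2.0000) → pose (2.5719, -3.0852, 2.9458)
step 3: θ'=2.9458 (straight) → pose (1.1006, -2.7933, 2.9458)
step 4: θ'=2.5708 (R=-2.0000) → pose (0.4090, -2.5145, 2.5708)

(0.4090, -2.5145, 2.5708)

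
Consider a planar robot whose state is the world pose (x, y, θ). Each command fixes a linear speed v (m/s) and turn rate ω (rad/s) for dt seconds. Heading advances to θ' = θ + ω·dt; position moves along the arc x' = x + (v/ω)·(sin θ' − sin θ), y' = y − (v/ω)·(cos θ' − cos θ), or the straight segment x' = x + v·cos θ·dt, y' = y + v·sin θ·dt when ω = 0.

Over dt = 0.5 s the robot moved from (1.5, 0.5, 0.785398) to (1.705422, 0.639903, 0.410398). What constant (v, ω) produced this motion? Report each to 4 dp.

Δθ = 0.410398 − 0.785398 = -0.375000
ω = Δθ/dt = -0.375000/0.5 = -0.7500
R = Δx/(sin θ' − sin θ) = -0.6667
v = R·ω = -0.6667·-0.7500 = 0.5000

v = 0.5000, ω = -0.7500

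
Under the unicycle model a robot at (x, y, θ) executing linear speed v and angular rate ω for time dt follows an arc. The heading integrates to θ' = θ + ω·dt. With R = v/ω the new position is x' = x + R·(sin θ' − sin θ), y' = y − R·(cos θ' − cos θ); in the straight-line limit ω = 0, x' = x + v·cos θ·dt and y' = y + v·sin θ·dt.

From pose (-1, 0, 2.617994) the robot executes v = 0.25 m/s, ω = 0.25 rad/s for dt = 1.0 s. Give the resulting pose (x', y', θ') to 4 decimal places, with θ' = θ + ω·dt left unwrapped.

θ' = 2.6180 + 0.25·1.0 = 2.8680
R = v/ω = 0.25/0.25 = 1.0000
x' = -1 + 1.0000·(sin 2.8680 − sin 2.6180) = -1.2298
y' = 0 − 1.0000·(cos 2.8680 − cos 2.6180) = 0.0968

(-1.2298, 0.0968, 2.8680)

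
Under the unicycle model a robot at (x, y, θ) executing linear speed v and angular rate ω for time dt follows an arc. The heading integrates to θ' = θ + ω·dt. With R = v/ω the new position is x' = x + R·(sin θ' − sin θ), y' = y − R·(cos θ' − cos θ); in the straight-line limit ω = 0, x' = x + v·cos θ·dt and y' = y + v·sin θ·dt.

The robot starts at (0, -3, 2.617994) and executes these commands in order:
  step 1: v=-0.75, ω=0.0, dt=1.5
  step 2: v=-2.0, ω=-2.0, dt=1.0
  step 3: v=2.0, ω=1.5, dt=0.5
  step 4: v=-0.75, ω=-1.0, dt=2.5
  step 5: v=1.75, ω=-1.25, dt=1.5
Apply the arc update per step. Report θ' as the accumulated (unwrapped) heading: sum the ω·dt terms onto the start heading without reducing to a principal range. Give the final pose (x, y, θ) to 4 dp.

step 1: θ'=2.6180 (straight) → pose (0.9743, -3.5625, 2.6180)
step 2: θ'=0.6180 (R=1.0000) → pose (1.0537, -5.2436, 0.6180)
step 3: θ'=1.3680 (R=1.3333) → pose (1.5872, -4.4254, 1.3680)
step 4: θ'=-1.1320 (R=0.7500) → pose (0.1736, -4.5930, -1.1320)
step 5: θ'=-3.0070 (R=-1.4000) → pose (-0.9059, -6.5751, -3.0070)

(-0.9059, -6.5751, -3.0070)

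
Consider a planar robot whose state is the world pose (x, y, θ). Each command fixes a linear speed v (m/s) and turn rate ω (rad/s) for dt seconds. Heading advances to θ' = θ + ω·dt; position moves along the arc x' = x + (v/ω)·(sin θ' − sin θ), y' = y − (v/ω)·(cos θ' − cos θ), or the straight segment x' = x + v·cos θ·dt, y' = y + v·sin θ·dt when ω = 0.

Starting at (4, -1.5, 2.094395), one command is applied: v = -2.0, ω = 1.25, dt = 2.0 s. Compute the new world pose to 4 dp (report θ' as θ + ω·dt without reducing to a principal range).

θ' = 2.0944 + 1.25·2.0 = 4.5944
R = v/ω = -2.0/1.25 = -1.6000
x' = 4 + -1.6000·(sin 4.5944 − sin 2.0944) = 6.9745
y' = -1.5 − -1.6000·(cos 4.5944 − cos 2.0944) = -0.8884

(6.9745, -0.8884, 4.5944)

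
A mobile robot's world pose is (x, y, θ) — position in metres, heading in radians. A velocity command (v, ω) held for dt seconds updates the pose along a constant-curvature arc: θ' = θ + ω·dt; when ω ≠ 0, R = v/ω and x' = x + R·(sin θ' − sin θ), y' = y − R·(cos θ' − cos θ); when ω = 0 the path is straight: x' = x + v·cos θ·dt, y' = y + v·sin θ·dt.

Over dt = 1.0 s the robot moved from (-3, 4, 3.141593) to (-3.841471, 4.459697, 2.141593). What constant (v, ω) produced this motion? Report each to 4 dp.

Δθ = 2.141593 − 3.141593 = -1.000000
ω = Δθ/dt = -1.000000/1.0 = -1.0000
R = Δx/(sin θ' − sin θ) = -1.0000
v = R·ω = -1.0000·-1.0000 = 1.0000

v = 1.0000, ω = -1.0000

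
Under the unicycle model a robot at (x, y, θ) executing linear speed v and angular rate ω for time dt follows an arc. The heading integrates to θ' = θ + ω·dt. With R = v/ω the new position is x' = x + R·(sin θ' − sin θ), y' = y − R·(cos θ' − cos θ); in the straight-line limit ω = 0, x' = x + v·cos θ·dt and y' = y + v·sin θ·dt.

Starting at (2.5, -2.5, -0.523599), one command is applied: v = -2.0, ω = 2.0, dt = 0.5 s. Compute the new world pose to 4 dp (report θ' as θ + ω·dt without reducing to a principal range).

(1.5414, -2.4774, 0.4764)

θ' = -0.5236 + 2.0·0.5 = 0.4764
R = v/ω = -2.0/2.0 = -1.0000
x' = 2.5 + -1.0000·(sin 0.4764 − sin -0.5236) = 1.5414
y' = -2.5 − -1.0000·(cos 0.4764 − cos -0.5236) = -2.4774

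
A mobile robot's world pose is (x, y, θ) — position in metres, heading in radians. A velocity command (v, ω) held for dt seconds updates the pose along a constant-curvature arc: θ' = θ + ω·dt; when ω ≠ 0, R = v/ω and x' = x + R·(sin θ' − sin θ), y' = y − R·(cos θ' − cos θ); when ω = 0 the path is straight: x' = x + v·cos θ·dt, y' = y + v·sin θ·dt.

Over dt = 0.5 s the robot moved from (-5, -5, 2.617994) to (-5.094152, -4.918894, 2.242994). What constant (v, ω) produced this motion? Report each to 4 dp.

Δθ = 2.242994 − 2.617994 = -0.375000
ω = Δθ/dt = -0.375000/0.5 = -0.7500
R = Δx/(sin θ' − sin θ) = -0.3333
v = R·ω = -0.3333·-0.7500 = 0.2500

v = 0.2500, ω = -0.7500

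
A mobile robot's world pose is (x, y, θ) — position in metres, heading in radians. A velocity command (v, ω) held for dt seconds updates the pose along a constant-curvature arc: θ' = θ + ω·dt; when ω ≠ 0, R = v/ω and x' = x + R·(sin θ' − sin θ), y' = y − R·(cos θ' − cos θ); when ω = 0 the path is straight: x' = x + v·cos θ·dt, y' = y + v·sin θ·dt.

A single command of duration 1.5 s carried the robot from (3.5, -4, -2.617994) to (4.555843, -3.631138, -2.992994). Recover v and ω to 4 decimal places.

v = -0.7500, ω = -0.2500

Δθ = -2.992994 − -2.617994 = -0.375000
ω = Δθ/dt = -0.375000/1.5 = -0.2500
R = Δx/(sin θ' − sin θ) = 3.0000
v = R·ω = 3.0000·-0.2500 = -0.7500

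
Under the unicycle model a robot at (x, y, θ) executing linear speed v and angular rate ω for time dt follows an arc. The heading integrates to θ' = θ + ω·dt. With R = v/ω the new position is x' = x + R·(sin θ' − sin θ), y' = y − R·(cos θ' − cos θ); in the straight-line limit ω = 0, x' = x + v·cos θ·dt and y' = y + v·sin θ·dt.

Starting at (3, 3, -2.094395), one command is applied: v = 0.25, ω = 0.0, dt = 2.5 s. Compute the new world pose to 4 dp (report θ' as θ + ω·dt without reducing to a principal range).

(2.6875, 2.4587, -2.0944)

θ' = -2.0944 + 0.0·2.5 = -2.0944
ω = 0 → straight: x' = 3 + 0.25·cos(-2.0944)·2.5 = 2.6875
y' = 3 + 0.25·sin(-2.0944)·2.5 = 2.4587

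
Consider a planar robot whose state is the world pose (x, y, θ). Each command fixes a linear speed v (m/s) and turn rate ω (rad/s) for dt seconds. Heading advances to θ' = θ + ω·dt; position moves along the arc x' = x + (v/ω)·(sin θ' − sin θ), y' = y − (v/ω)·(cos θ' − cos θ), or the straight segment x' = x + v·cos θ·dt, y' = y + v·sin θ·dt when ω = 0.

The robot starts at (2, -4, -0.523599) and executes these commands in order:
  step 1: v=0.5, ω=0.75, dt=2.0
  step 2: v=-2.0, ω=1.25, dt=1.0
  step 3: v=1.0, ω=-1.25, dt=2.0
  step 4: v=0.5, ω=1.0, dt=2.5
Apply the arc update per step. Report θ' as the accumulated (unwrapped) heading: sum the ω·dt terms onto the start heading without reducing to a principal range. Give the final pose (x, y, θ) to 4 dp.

step 1: θ'=0.9764 (R=0.6667) → pose (2.8857, -3.7960, 0.9764)
step 2: θ'=2.2264 (R=-1.6000) → pose (2.9430, -5.6674, 2.2264)
step 3: θ'=-0.2736 (R=-0.8000) → pose (3.7933, -4.4095, -0.2736)
step 4: θ'=2.2264 (R=0.5000) → pose (4.3247, -3.6232, 2.2264)

(4.3247, -3.6232, 2.2264)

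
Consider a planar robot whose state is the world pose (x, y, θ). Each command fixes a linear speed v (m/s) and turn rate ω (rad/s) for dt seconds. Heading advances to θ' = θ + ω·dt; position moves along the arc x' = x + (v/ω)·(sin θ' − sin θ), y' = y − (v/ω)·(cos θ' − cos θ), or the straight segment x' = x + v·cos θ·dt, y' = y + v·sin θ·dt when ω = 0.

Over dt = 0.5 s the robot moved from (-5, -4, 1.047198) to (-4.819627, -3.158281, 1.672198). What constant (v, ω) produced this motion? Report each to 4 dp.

v = 1.7500, ω = 1.2500

Δθ = 1.672198 − 1.047198 = 0.625000
ω = Δθ/dt = 0.625000/0.5 = 1.2500
R = −Δy/(cos θ' − cos θ) = 1.4000
v = R·ω = 1.4000·1.2500 = 1.7500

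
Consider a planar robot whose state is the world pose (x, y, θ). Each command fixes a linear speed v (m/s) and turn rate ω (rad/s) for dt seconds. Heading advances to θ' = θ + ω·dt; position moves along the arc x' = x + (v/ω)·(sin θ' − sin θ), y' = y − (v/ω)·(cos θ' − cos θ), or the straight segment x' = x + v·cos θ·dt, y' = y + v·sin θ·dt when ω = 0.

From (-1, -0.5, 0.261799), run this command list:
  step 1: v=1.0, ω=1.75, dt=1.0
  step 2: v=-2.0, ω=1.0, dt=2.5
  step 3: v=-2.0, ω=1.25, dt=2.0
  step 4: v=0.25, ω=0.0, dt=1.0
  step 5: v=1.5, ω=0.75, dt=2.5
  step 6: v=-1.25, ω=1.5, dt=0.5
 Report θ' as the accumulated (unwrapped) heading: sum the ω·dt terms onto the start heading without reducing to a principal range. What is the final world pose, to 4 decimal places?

step 1: θ'=2.0118 (R=0.5714) → pose (-0.6311, 0.2959, 2.0118)
step 2: θ'=4.5118 (R=-2.0000) → pose (3.1374, 0.7511, 4.5118)
step 3: θ'=7.0118 (R=-1.6000) → pose (0.5042, 2.2636, 7.0118)
step 4: θ'=7.0118 (straight) → pose (0.6907, 2.4301, 7.0118)
step 5: θ'=8.8868 (R=2.0000) → pose (0.3838, 5.6398, 8.8868)
step 6: θ'=9.6368 (R=-0.8333) → pose (0.9862, 5.5407, 9.6368)

(0.9862, 5.5407, 9.6368)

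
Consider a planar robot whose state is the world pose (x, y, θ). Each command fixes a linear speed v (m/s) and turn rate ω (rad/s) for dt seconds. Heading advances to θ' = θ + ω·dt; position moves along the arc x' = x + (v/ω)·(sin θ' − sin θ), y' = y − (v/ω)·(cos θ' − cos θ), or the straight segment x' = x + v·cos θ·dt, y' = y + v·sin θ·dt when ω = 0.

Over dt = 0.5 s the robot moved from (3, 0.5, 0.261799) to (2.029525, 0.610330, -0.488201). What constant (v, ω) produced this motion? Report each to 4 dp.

Δθ = -0.488201 − 0.261799 = -0.750000
ω = Δθ/dt = -0.750000/0.5 = -1.5000
R = Δx/(sin θ' − sin θ) = 1.3333
v = R·ω = 1.3333·-1.5000 = -2.0000

v = -2.0000, ω = -1.5000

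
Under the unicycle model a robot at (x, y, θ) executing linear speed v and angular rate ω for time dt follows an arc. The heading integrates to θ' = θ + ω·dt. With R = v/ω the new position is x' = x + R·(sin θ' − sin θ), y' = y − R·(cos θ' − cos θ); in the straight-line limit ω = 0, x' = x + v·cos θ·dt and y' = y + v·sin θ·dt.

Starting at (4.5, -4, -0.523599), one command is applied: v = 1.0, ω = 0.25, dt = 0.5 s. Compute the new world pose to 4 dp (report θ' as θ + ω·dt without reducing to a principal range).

θ' = -0.5236 + 0.25·0.5 = -0.3986
R = v/ω = 1.0/0.25 = 4.0000
x' = 4.5 + 4.0000·(sin -0.3986 − sin -0.5236) = 4.9475
y' = -4 − 4.0000·(cos -0.3986 − cos -0.5236) = -4.2223

(4.9475, -4.2223, -0.3986)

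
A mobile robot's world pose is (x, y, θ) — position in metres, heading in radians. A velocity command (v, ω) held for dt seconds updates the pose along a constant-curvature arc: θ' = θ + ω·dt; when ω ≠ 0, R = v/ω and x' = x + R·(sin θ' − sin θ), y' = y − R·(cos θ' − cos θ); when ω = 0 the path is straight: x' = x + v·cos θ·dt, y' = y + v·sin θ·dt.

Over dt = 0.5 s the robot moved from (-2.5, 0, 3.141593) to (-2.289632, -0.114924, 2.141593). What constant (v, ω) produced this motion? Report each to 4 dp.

Δθ = 2.141593 − 3.141593 = -1.000000
ω = Δθ/dt = -1.000000/0.5 = -2.0000
R = Δx/(sin θ' − sin θ) = 0.2500
v = R·ω = 0.2500·-2.0000 = -0.5000

v = -0.5000, ω = -2.0000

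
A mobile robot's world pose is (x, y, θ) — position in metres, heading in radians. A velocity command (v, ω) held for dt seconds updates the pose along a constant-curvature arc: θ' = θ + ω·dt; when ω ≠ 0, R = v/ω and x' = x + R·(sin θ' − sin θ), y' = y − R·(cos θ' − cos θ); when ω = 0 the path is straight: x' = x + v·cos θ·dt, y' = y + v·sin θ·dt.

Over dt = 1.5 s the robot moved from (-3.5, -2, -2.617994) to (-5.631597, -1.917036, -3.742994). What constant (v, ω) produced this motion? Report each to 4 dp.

v = 1.5000, ω = -0.7500

Δθ = -3.742994 − -2.617994 = -1.125000
ω = Δθ/dt = -1.125000/1.5 = -0.7500
R = Δx/(sin θ' − sin θ) = -2.0000
v = R·ω = -2.0000·-0.7500 = 1.5000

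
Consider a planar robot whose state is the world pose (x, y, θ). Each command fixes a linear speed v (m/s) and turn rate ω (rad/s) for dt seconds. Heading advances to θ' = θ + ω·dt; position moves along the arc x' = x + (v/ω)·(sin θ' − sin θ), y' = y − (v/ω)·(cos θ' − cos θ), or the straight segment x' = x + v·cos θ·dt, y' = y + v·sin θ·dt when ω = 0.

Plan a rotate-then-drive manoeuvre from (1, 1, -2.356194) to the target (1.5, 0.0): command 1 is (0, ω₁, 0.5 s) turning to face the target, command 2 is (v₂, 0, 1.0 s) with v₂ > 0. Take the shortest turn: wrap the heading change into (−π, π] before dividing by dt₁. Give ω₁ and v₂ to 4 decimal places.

ω₁ = 2.4981, v₂ = 1.1180

heading to target = atan2(0−1, 1.5−1) = -1.1071
Δθ = wrap(-1.1071 − -2.3562) = 1.2490; ω₁ = Δθ/dt₁ = 2.4981
distance = √((1.5−1)² + (0−1)²) = 1.1180; v₂ = distance/dt₂ = 1.1180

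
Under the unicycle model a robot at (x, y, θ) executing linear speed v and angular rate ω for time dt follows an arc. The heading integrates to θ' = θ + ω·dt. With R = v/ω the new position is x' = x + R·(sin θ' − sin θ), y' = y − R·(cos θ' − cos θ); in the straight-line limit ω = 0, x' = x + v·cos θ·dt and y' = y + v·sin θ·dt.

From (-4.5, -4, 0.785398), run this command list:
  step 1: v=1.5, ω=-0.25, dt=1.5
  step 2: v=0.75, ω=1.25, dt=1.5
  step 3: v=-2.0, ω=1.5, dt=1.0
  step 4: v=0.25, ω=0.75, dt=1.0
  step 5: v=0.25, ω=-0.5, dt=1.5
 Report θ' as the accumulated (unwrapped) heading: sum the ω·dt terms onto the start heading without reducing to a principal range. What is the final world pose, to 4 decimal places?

(-0.9500, -2.5100, 3.7854)

step 1: θ'=0.4104 (R=-6.0000) → pose (-2.6512, -2.7409, 0.4104)
step 2: θ'=2.2854 (R=0.6000) → pose (-2.4374, -1.7975, 2.2854)
step 3: θ'=3.7854 (R=-1.3333) → pose (-0.6299, -1.9902, 3.7854)
step 4: θ'=4.5354 (R=0.3333) → pose (-0.7580, -2.1981, 4.5354)
step 5: θ'=3.7854 (R=-0.5000) → pose (-0.9500, -2.5100, 3.7854)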